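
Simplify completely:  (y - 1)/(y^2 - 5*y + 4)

1/(y - 4)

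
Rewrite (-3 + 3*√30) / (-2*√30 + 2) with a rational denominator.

-3/2

Multiply numerator and denominator by 2 + 2*√30.
Denominator becomes -116; numerator becomes 174.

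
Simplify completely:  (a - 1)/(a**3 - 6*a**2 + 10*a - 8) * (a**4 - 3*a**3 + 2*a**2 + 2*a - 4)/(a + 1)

(a**2 - 3*a + 2)/(a - 4)

Factor: a**3 - 6*a**2 + 10*a - 8 = (a**2 - 2*a + 2)*(a - 4);  a**4 - 3*a**3 + 2*a**2 + 2*a - 4 = (a + 1)*(a**2 - 2*a + 2)*(a - 2)
Cancel the common factors (a**2 - 2*a + 2), (a + 1).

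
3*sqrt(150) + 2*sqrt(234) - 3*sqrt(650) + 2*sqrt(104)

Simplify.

-5*sqrt(26) + 15*sqrt(6)

3*sqrt(150) = 15*sqrt(6); 2*sqrt(234) = 6*sqrt(26); 3*sqrt(650) = 15*sqrt(26); 2*sqrt(104) = 4*sqrt(26)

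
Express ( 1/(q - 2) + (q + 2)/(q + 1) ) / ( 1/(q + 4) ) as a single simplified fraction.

(q^3 + 5*q^2 + q - 12)/(q^2 - q - 2)

Numerator: 1/(q - 2) + (q + 2)/(q + 1) = (q^2 + q - 3)/(q^2 - q - 2)
Denominator: 1/(q + 4) = 1/(q + 4)
Divide: ((q^2 + q - 3)/(q^2 - q - 2)) · (q + 4) = (q^3 + 5*q^2 + q - 12)/(q^2 - q - 2)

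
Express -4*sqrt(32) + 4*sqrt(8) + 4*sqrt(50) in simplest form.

4*sqrt(32) = 16*sqrt(2); 4*sqrt(8) = 8*sqrt(2); 4*sqrt(50) = 20*sqrt(2)
Combine: (-16 + 8 + 20)·sqrt(2) = 12*sqrt(2)

12*sqrt(2)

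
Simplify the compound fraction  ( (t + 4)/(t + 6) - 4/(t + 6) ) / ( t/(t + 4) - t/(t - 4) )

(-t^2 + 16)/(8*t + 48)

Numerator: (t + 4)/(t + 6) - 4/(t + 6) = t/(t + 6)
Denominator: t/(t + 4) - t/(t - 4) = -8*t/(t^2 - 16)
Divide: (t/(t + 6)) · (-(t^2 - 16)/(8*t)) = (-t^2 + 16)/(8*t + 48)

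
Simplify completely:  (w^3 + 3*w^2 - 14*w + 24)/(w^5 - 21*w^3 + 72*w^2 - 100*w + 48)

Factor: w^3 + 3*w^2 - 14*w + 24 = (w + 6)*(w^2 - 3*w + 4);  w^5 - 21*w^3 + 72*w^2 - 100*w + 48 = (w^2 - 3*w + 4)*(w + 6)*(w - 2)*(w - 1)
Cancel the common factors (w^2 - 3*w + 4), (w + 6).

1/(w^2 - 3*w + 2)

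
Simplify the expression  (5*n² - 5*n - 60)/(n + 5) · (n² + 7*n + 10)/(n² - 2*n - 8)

5*n + 15

Factor: 5*n² - 5*n - 60 = 5·(n - 4)·(n + 3);  n² + 7*n + 10 = (n + 5)·(n + 2);  n² - 2*n - 8 = (n - 4)·(n + 2)
Cancel the common factors (n + 2), (n + 5), (n - 4).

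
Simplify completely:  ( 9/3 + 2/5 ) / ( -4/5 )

Numerator: 9/3 + 2/5 = 17/5
Denominator: -4/5 = -4/5
Divide: (17/5) · (-5/4) = -17/4

-17/4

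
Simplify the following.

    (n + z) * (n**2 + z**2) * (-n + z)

(z+n)(z-n) = -n**2 + z**2; continue pairing.

-n**4 + z**4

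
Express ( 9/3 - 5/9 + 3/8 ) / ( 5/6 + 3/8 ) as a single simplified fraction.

7/3

Numerator: 9/3 - 5/9 + 3/8 = 203/72
Denominator: 5/6 + 3/8 = 29/24
Divide: (203/72) · (24/29) = 7/3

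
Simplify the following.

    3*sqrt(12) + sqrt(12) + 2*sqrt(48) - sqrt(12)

14*sqrt(3)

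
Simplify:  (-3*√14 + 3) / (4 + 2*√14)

Multiply numerator and denominator by -2*√14 + 4.
Denominator becomes -40; numerator becomes -18*√14 + 96.

(-48 + 9*√14)/20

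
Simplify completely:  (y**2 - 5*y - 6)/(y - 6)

y + 1

Factor: y**2 - 5*y - 6 = (y - 6)*(y + 1)
Cancel the common factor (y - 6).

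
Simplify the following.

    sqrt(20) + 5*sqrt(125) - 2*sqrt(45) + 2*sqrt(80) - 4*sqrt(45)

sqrt(20) = 2*sqrt(5); 5*sqrt(125) = 25*sqrt(5); 2*sqrt(45) = 6*sqrt(5); 2*sqrt(80) = 8*sqrt(5); 4*sqrt(45) = 12*sqrt(5)
Combine: (2 + 25 - 6 + 8 - 12)·sqrt(5) = 17*sqrt(5)

17*sqrt(5)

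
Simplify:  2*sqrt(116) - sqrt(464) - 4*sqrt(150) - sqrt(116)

2*sqrt(116) = 4*sqrt(29); sqrt(464) = 4*sqrt(29); 4*sqrt(150) = 20*sqrt(6); sqrt(116) = 2*sqrt(29)

-20*sqrt(6) - 2*sqrt(29)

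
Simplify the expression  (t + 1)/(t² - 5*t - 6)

Factor: t² - 5*t - 6 = (t - 6)·(t + 1)
Cancel the common factor (t + 1).

1/(t - 6)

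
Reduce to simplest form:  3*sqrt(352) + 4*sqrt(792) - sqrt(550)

3*sqrt(352) = 12*sqrt(22); 4*sqrt(792) = 24*sqrt(22); sqrt(550) = 5*sqrt(22)
Combine: (12 + 24 - 5)·sqrt(22) = 31*sqrt(22)

31*sqrt(22)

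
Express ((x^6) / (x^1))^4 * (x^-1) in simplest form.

Inside the bracket: x^5
Raise to the power 4: x^20
Multiply by (x^-1): add exponents.

x^19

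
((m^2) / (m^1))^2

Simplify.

m^2

Inside the bracket: m^1
Raise to the power 2: m^2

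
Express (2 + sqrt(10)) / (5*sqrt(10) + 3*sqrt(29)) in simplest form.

(-50 - 10*sqrt(10) + 6*sqrt(29) + 3*sqrt(290))/11

Multiply numerator and denominator by -3*sqrt(29) + 5*sqrt(10).
Denominator becomes -11; numerator becomes -3*sqrt(290) - 6*sqrt(29) + 10*sqrt(10) + 50.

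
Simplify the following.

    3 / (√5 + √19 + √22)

(-3*√2090 + 3*√22 + 12*√19 + 54*√5)/188

Group as (√5 + √19) + √22; multiply by (√5 + √19) - √22, then rationalise the remaining surd.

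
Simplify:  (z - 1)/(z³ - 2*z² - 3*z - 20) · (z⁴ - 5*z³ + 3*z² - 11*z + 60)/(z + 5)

Factor: z³ - 2*z² - 3*z - 20 = (z - 4)·(z² + 2*z + 5);  z⁴ - 5*z³ + 3*z² - 11*z + 60 = (z - 3)·(z² + 2*z + 5)·(z - 4)
Cancel the common factors (z² + 2*z + 5), (z - 4).

(z² - 4*z + 3)/(z + 5)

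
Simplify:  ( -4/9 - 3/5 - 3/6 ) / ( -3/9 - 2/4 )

139/75

Numerator: -4/9 - 3/5 - 3/6 = -139/90
Denominator: -3/9 - 2/4 = -5/6
Divide: (-139/90) · (-6/5) = 139/75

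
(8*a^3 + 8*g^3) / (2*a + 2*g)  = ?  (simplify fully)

4*a^2 - 4*a*g + 4*g^2

Apply the sum-of-cubes factorisation and cancel (2*a + 2*g).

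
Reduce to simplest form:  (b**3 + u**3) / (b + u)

b**2 - b*u + u**2

Factor as (a+b)(a**2-ab+b**2) with a=u, b=b.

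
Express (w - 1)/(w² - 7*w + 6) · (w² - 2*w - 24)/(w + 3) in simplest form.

Factor: w² - 7*w + 6 = (w - 1)·(w - 6);  w² - 2*w - 24 = (w - 6)·(w + 4)
Cancel the common factors (w - 6), (w - 1).

(w + 4)/(w + 3)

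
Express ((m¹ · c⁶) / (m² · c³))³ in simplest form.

Inside the bracket: (m^-1) · c³
Raise to the power 3: (m^-3) · c⁹

c⁹/m³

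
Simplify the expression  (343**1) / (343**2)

7**(-3)

343**1 = 7**3; 343**2 = 7**6
Combine exponents: 7**(-3)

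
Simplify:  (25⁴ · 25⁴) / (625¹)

25⁴ = 5^8; 25⁴ = 5^8; 625¹ = 5^4
Combine exponents: 5^12

5^12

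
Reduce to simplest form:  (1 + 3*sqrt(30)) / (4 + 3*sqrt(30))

Multiply numerator and denominator by -3*sqrt(30) + 4.
Denominator becomes -254; numerator becomes -266 + 9*sqrt(30).

(-9*sqrt(30) + 266)/254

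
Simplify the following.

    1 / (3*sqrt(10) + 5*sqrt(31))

(-3*sqrt(10) + 5*sqrt(31))/685

Multiply numerator and denominator by -3*sqrt(10) + 5*sqrt(31).
Denominator becomes 685; numerator becomes -3*sqrt(10) + 5*sqrt(31).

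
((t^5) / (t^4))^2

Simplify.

Inside the bracket: t^1
Raise to the power 2: t^2

t^2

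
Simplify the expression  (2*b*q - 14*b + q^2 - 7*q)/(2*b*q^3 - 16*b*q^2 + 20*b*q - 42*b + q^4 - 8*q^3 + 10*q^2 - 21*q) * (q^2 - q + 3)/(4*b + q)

1/(4*b + q)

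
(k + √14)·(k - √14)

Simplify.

Product of conjugates: (P+Q)(P-Q) = P^2 - Q^2.

k² - 14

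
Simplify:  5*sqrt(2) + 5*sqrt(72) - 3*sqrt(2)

32*sqrt(2)

5*sqrt(2) = 5*sqrt(2); 5*sqrt(72) = 30*sqrt(2); 3*sqrt(2) = 3*sqrt(2)
Combine: (5 + 30 - 3)·sqrt(2) = 32*sqrt(2)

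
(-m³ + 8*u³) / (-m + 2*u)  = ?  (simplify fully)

Factor as (a-b)(a^2+ab+b^2) with a=(2*u), b=m.

m² + 2*m*u + 4*u²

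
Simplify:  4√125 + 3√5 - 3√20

4√125 = 20*√5; 3√5 = 3*√5; 3√20 = 6*√5
Combine: (20 + 3 - 6)·√5 = 17*√5

17*√5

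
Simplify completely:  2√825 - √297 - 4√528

2√825 = 10*√33; √297 = 3*√33; 4√528 = 16*√33
Combine: (10 - 3 - 16)·√33 = -9*√33

-9*√33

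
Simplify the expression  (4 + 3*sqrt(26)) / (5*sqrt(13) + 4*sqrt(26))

(-195*sqrt(2) - 20*sqrt(13) + 16*sqrt(26) + 312)/91

Multiply numerator and denominator by -5*sqrt(13) + 4*sqrt(26).
Denominator becomes 91; numerator becomes -195*sqrt(2) - 20*sqrt(13) + 16*sqrt(26) + 312.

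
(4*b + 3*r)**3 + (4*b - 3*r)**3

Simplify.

Binomially expand both and collect terms in (4*b), (3*r).

128*b**3 + 216*b*r**2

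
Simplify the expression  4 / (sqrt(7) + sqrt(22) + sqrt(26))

(-16*sqrt(1001) + 12*sqrt(26) + 44*sqrt(22) + 164*sqrt(7))/607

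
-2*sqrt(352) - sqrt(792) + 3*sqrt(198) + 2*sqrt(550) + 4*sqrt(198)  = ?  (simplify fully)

2*sqrt(352) = 8*sqrt(22); sqrt(792) = 6*sqrt(22); 3*sqrt(198) = 9*sqrt(22); 2*sqrt(550) = 10*sqrt(22); 4*sqrt(198) = 12*sqrt(22)
Combine: (-8 - 6 + 9 + 10 + 12)·sqrt(22) = 17*sqrt(22)

17*sqrt(22)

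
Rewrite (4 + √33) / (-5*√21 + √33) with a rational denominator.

(-15*√77 - 20*√21 - 33 - 4*√33)/492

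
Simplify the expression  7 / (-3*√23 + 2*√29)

(-3*√23 - 2*√29)/13

Multiply numerator and denominator by 2*√29 + 3*√23.
Denominator becomes -91; numerator becomes 14*√29 + 21*√23.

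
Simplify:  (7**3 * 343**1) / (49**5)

7**(-4)

7**3 = 7**3; 343**1 = 7**3; 49**5 = 7**10
Combine exponents: 7**(-4)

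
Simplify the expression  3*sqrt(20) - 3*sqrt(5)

3*sqrt(5)

3*sqrt(20) = 6*sqrt(5); 3*sqrt(5) = 3*sqrt(5)
Combine: (6 - 3)·sqrt(5) = 3*sqrt(5)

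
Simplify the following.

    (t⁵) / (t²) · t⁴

t⁷

Quotient: t³
Multiply by t⁴: add exponents.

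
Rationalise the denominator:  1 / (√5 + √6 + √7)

(-√210 + 2*√7 + 3*√6 + 4*√5)/52

Group as (√5 + √7) + √6; multiply by (√5 + √7) - √6, then rationalise the remaining surd.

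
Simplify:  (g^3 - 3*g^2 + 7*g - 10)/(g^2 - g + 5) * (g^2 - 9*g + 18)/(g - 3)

Factor: g^3 - 3*g^2 + 7*g - 10 = (g^2 - g + 5)*(g - 2);  g^2 - 9*g + 18 = (g - 3)*(g - 6)
Cancel the common factors (g^2 - g + 5), (g - 3).

g^2 - 8*g + 12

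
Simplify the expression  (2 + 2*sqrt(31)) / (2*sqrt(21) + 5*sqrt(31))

(-4*sqrt(651) - 4*sqrt(21) + 10*sqrt(31) + 310)/691

Multiply numerator and denominator by -2*sqrt(21) + 5*sqrt(31).
Denominator becomes 691; numerator becomes -4*sqrt(651) - 4*sqrt(21) + 10*sqrt(31) + 310.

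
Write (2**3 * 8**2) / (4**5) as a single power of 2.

2**(-1)

2**3 = 2**3; 8**2 = 2**6; 4**5 = 2**10
Combine exponents: 2**(-1)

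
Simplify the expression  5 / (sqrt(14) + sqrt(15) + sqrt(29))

Group as (sqrt(14) + sqrt(29)) + sqrt(15); multiply by (sqrt(14) + sqrt(29)) - sqrt(15), then rationalise the remaining surd.

(-sqrt(6090) + 14*sqrt(15) + 15*sqrt(14))/84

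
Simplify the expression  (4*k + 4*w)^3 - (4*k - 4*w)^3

Write as f((4*k),(4*w)) - f((4*k),-(4*w)) and expand.

128*w*(3*k^2 + w^2)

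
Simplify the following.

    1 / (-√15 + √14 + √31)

Group as (√14 + √31) - √15; multiply by (√14 + √31) + √15, then rationalise the remaining surd.

(-15*√15 - √31 + 16*√14 + √6510)/418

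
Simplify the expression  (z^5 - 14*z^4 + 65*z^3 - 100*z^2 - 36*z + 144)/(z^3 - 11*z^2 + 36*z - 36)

z^2 - 3*z - 4

Factor: z^5 - 14*z^4 + 65*z^3 - 100*z^2 - 36*z + 144 = (z - 6)*(z - 2)*(z + 1)*(z - 3)*(z - 4);  z^3 - 11*z^2 + 36*z - 36 = (z - 2)*(z - 3)*(z - 6)
Cancel the common factors (z - 6), (z - 2), (z - 3).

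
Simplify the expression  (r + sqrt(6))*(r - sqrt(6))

r^2 - 6

Difference of squares with P = r, Q = sqrt(6).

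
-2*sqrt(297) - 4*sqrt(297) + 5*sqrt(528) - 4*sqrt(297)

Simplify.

-10*sqrt(33)

2*sqrt(297) = 6*sqrt(33); 4*sqrt(297) = 12*sqrt(33); 5*sqrt(528) = 20*sqrt(33); 4*sqrt(297) = 12*sqrt(33)
Combine: (-6 - 12 + 20 - 12)·sqrt(33) = -10*sqrt(33)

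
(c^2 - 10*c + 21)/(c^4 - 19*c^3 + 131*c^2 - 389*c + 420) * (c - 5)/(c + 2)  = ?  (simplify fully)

1/(c^2 - 2*c - 8)

Factor: c^2 - 10*c + 21 = (c - 3)*(c - 7);  c^4 - 19*c^3 + 131*c^2 - 389*c + 420 = (c - 5)*(c - 3)*(c - 4)*(c - 7)
Cancel the common factors (c - 7), (c - 3), (c - 5).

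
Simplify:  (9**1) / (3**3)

3**(-1)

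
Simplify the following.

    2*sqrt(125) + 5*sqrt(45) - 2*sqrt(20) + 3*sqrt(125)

2*sqrt(125) = 10*sqrt(5); 5*sqrt(45) = 15*sqrt(5); 2*sqrt(20) = 4*sqrt(5); 3*sqrt(125) = 15*sqrt(5)
Combine: (10 + 15 - 4 + 15)·sqrt(5) = 36*sqrt(5)

36*sqrt(5)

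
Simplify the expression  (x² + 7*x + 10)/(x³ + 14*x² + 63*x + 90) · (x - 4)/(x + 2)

Factor: x² + 7*x + 10 = (x + 5)·(x + 2);  x³ + 14*x² + 63*x + 90 = (x + 6)·(x + 3)·(x + 5)
Cancel the common factors (x + 2), (x + 5).

(x - 4)/(x² + 9*x + 18)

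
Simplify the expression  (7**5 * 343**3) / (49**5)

7**5 = 7**5; 343**3 = 7**9; 49**5 = 7**10
Combine exponents: 7**4

7**4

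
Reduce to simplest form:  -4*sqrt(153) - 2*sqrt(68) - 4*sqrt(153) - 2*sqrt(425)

4*sqrt(153) = 12*sqrt(17); 2*sqrt(68) = 4*sqrt(17); 4*sqrt(153) = 12*sqrt(17); 2*sqrt(425) = 10*sqrt(17)
Combine: (-12 - 4 - 12 - 10)·sqrt(17) = -38*sqrt(17)

-38*sqrt(17)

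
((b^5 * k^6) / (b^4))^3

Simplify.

b^3*k^18

Inside the bracket: b^1 * k^6
Raise to the power 3: b^3 * k^18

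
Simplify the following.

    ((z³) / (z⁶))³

z^(-9)

Inside the bracket: (z^-3)
Raise to the power 3: (z^-9)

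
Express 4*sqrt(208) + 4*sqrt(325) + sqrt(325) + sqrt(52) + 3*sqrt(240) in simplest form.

4*sqrt(208) = 16*sqrt(13); 4*sqrt(325) = 20*sqrt(13); sqrt(325) = 5*sqrt(13); sqrt(52) = 2*sqrt(13); 3*sqrt(240) = 12*sqrt(15)

12*sqrt(15) + 43*sqrt(13)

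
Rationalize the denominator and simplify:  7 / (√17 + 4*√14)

(-7*√17 + 28*√14)/207

Multiply numerator and denominator by -√17 + 4*√14.
Denominator becomes 207; numerator becomes -7*√17 + 28*√14.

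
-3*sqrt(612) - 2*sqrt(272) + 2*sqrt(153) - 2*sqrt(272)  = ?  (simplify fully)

3*sqrt(612) = 18*sqrt(17); 2*sqrt(272) = 8*sqrt(17); 2*sqrt(153) = 6*sqrt(17); 2*sqrt(272) = 8*sqrt(17)
Combine: (-18 - 8 + 6 - 8)·sqrt(17) = -28*sqrt(17)

-28*sqrt(17)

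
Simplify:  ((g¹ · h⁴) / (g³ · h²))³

Inside the bracket: (g^-2) · h²
Raise to the power 3: (g^-6) · h⁶

h⁶/g⁶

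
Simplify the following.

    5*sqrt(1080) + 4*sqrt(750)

50*sqrt(30)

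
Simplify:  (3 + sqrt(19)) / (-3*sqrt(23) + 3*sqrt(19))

Multiply numerator and denominator by 3*sqrt(19) + 3*sqrt(23).
Denominator becomes -36; numerator becomes 9*sqrt(19) + 9*sqrt(23) + 57 + 3*sqrt(437).

(-sqrt(437) - 19 - 3*sqrt(23) - 3*sqrt(19))/12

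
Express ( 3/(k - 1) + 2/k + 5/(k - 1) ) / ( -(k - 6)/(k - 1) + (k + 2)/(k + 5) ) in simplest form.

Numerator: 3/(k - 1) + 2/k + 5/(k - 1) = (10*k - 2)/(k^2 - k)
Denominator: -(k - 6)/(k - 1) + (k + 2)/(k + 5) = (2*k + 28)/(k^2 + 4*k - 5)
Divide: ((10*k - 2)/(k^2 - k)) · ((k^2 + 4*k - 5)/(2*k + 28)) = (5*k^2 + 24*k - 5)/(k^2 + 14*k)

(5*k^2 + 24*k - 5)/(k^2 + 14*k)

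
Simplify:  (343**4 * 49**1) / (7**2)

7**12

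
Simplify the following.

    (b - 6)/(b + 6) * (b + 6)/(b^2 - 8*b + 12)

Factor: b^2 - 8*b + 12 = (b - 6)*(b - 2)
Cancel the common factors (b + 6), (b - 6).

1/(b - 2)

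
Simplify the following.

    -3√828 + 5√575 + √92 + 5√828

39*√23

3√828 = 18*√23; 5√575 = 25*√23; √92 = 2*√23; 5√828 = 30*√23
Combine: (-18 + 25 + 2 + 30)·√23 = 39*√23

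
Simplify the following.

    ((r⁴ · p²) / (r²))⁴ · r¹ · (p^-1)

p⁷*r⁹

Inside the bracket: r² · p²
Raise to the power 4: r⁸ · p⁸
Multiply by r¹ · (p^-1): add exponents.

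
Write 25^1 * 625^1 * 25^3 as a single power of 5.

25^1 = 5^2; 625^1 = 5^4; 25^3 = 5^6
Combine exponents: 5^12

5^12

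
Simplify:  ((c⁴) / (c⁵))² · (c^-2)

c^(-4)

Inside the bracket: (c^-1)
Raise to the power 2: (c^-2)
Multiply by (c^-2): add exponents.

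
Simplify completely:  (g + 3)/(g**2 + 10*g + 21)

1/(g + 7)

Factor: g**2 + 10*g + 21 = (g + 7)*(g + 3)
Cancel the common factor (g + 3).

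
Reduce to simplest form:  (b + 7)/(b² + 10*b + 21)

1/(b + 3)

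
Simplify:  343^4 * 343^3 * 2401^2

7^29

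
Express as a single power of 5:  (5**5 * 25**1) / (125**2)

5**5 = 5**5; 25**1 = 5**2; 125**2 = 5**6
Combine exponents: 5**1

5**1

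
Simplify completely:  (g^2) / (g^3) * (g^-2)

Quotient: (g^-1)
Multiply by (g^-2): add exponents.

g^(-3)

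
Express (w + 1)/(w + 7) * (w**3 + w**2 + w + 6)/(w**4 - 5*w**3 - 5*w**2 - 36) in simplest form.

Factor: w**3 + w**2 + w + 6 = (w**2 - w + 3)*(w + 2);  w**4 - 5*w**3 - 5*w**2 - 36 = (w**2 - w + 3)*(w - 6)*(w + 2)
Cancel the common factors (w**2 - w + 3), (w + 2).

(w + 1)/(w**2 + w - 42)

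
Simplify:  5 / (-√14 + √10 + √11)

Group as (√10 + √11) - √14; multiply by (√10 + √11) + √14, then rationalise the remaining surd.

(-35*√14 + 65*√11 + 75*√10 + 20*√385)/391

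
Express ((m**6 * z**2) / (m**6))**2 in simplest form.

Inside the bracket: z**2
Raise to the power 2: z**4

z**4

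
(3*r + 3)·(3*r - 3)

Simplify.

9*r² - 9

Difference of squares with P = 3*r, Q = 3.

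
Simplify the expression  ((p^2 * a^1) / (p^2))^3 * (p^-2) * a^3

a^6/p^2

Inside the bracket: a^1
Raise to the power 3: a^3
Multiply by (p^-2) * a^3: add exponents.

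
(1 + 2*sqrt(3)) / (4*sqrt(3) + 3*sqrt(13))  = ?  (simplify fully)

Multiply numerator and denominator by -3*sqrt(13) + 4*sqrt(3).
Denominator becomes -69; numerator becomes -6*sqrt(39) - 3*sqrt(13) + 4*sqrt(3) + 24.

(-24 - 4*sqrt(3) + 3*sqrt(13) + 6*sqrt(39))/69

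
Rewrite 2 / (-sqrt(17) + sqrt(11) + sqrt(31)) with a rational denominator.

(-50*sqrt(17) - 6*sqrt(31) + 74*sqrt(11) + 4*sqrt(5797))/739

Group as (sqrt(11) + sqrt(31)) - sqrt(17); multiply by (sqrt(11) + sqrt(31)) + sqrt(17), then rationalise the remaining surd.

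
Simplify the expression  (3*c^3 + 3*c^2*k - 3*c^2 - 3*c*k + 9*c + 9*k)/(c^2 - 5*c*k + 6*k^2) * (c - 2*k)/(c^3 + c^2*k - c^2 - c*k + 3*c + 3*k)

Factor: 3*c^3 + 3*c^2*k - 3*c^2 - 3*c*k + 9*c + 9*k = 3*(c + k)*(c^2 - c + 3);  c^2 - 5*c*k + 6*k^2 = (c - 2*k)*(c - 3*k);  c^3 + c^2*k - c^2 - c*k + 3*c + 3*k = (c + k)*(c^2 - c + 3)
Cancel the common factors (c^2 - c + 3), (c + k), (c - 2*k).

3/(c - 3*k)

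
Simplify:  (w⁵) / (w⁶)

1/w

Quotient: (w^-1)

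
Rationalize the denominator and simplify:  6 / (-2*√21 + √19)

Multiply numerator and denominator by √19 + 2*√21.
Denominator becomes -65; numerator becomes 6*√19 + 12*√21.

(-12*√21 - 6*√19)/65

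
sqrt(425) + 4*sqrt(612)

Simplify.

sqrt(425) = 5*sqrt(17); 4*sqrt(612) = 24*sqrt(17)
Combine: (5 + 24)·sqrt(17) = 29*sqrt(17)

29*sqrt(17)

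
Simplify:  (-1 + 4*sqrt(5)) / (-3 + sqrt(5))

(-11*sqrt(5) - 17)/4

Multiply numerator and denominator by -3 - sqrt(5).
Denominator becomes 4; numerator becomes -11*sqrt(5) - 17.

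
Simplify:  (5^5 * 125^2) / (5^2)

5^5 = 5^5; 125^2 = 5^6; 5^2 = 5^2
Combine exponents: 5^9

5^9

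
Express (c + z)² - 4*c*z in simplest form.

(c - z)²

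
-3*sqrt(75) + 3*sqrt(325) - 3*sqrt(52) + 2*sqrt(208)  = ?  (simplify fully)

-15*sqrt(3) + 17*sqrt(13)

3*sqrt(75) = 15*sqrt(3); 3*sqrt(325) = 15*sqrt(13); 3*sqrt(52) = 6*sqrt(13); 2*sqrt(208) = 8*sqrt(13)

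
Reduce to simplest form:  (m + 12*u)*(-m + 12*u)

Product of conjugates: (P+Q)(P-Q) = P^2 - Q^2.

-m^2 + 144*u^2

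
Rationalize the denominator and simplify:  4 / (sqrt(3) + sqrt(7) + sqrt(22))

Group as (sqrt(3) + sqrt(7)) + sqrt(22); multiply by (sqrt(3) + sqrt(7)) - sqrt(22), then rationalise the remaining surd.

(-18*sqrt(7) - 26*sqrt(3) + 2*sqrt(462) + 12*sqrt(22))/15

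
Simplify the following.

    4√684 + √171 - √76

4√684 = 24*√19; √171 = 3*√19; √76 = 2*√19
Combine: (24 + 3 - 2)·√19 = 25*√19

25*√19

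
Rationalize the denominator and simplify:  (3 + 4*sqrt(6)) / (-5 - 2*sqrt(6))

Multiply numerator and denominator by -5 + 2*sqrt(6).
Denominator becomes 1; numerator becomes -14*sqrt(6) + 33.

-14*sqrt(6) + 33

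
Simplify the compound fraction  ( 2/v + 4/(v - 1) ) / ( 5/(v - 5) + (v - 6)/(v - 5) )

(6*v**2 - 32*v + 10)/(v**3 - 2*v**2 + v)

Numerator: 2/v + 4/(v - 1) = (6*v - 2)/(v**2 - v)
Denominator: 5/(v - 5) + (v - 6)/(v - 5) = (v - 1)/(v - 5)
Divide: ((6*v - 2)/(v**2 - v)) · ((v - 5)/(v - 1)) = (6*v**2 - 32*v + 10)/(v**3 - 2*v**2 + v)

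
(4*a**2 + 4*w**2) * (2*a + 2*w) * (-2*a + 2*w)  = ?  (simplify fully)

((2*w)+(2*a))((2*w)-(2*a)) = -4*a**2 + 4*w**2; continue pairing.

-16*a**4 + 16*w**4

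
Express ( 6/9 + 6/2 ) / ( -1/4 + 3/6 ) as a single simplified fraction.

Numerator: 6/9 + 6/2 = 11/3
Denominator: -1/4 + 3/6 = 1/4
Divide: (11/3) · (4) = 44/3

44/3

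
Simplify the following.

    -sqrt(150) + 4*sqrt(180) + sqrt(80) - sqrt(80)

-5*sqrt(6) + 24*sqrt(5)

sqrt(150) = 5*sqrt(6); 4*sqrt(180) = 24*sqrt(5); sqrt(80) = 4*sqrt(5); sqrt(80) = 4*sqrt(5)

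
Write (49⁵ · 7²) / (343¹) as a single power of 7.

49⁵ = 7^10; 7² = 7^2; 343¹ = 7^3
Combine exponents: 7^9

7^9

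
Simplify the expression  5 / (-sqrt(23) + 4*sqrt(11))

(5*sqrt(23) + 20*sqrt(11))/153

Multiply numerator and denominator by sqrt(23) + 4*sqrt(11).
Denominator becomes 153; numerator becomes 5*sqrt(23) + 20*sqrt(11).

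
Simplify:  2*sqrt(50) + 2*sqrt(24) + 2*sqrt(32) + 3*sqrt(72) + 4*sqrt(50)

4*sqrt(6) + 56*sqrt(2)

2*sqrt(50) = 10*sqrt(2); 2*sqrt(24) = 4*sqrt(6); 2*sqrt(32) = 8*sqrt(2); 3*sqrt(72) = 18*sqrt(2); 4*sqrt(50) = 20*sqrt(2)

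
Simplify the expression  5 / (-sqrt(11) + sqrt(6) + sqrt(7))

(-5*sqrt(11) + 25*sqrt(7) + 30*sqrt(6) + 5*sqrt(462))/82

Group as (sqrt(6) + sqrt(7)) - sqrt(11); multiply by (sqrt(6) + sqrt(7)) + sqrt(11), then rationalise the remaining surd.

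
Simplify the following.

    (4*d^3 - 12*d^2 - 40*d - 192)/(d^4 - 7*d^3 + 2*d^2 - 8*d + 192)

Factor: 4*d^3 - 12*d^2 - 40*d - 192 = 4*(d - 6)*(d^2 + 3*d + 8);  d^4 - 7*d^3 + 2*d^2 - 8*d + 192 = (d^2 + 3*d + 8)*(d - 6)*(d - 4)
Cancel the common factors (d^2 + 3*d + 8), (d - 6).

4/(d - 4)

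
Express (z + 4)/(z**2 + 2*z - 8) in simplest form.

1/(z - 2)

Factor: z**2 + 2*z - 8 = (z - 2)*(z + 4)
Cancel the common factor (z + 4).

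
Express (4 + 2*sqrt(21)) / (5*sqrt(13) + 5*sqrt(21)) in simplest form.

Multiply numerator and denominator by -5*sqrt(13) + 5*sqrt(21).
Denominator becomes 200; numerator becomes -10*sqrt(273) - 20*sqrt(13) + 20*sqrt(21) + 210.

(-sqrt(273) - 2*sqrt(13) + 2*sqrt(21) + 21)/20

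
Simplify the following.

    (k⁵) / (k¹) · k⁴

k⁸

Quotient: k⁴
Multiply by k⁴: add exponents.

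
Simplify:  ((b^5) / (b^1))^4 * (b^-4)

b^12

Inside the bracket: b^4
Raise to the power 4: b^16
Multiply by (b^-4): add exponents.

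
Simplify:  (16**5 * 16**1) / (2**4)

16**5 = 2**20; 16**1 = 2**4; 2**4 = 2**4
Combine exponents: 2**20

2**20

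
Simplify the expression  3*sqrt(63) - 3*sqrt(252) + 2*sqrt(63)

3*sqrt(63) = 9*sqrt(7); 3*sqrt(252) = 18*sqrt(7); 2*sqrt(63) = 6*sqrt(7)
Combine: (9 - 18 + 6)·sqrt(7) = -3*sqrt(7)

-3*sqrt(7)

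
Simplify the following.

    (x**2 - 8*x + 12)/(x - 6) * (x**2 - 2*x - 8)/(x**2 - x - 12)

Factor: x**2 - 8*x + 12 = (x - 6)*(x - 2);  x**2 - 2*x - 8 = (x + 2)*(x - 4);  x**2 - x - 12 = (x - 4)*(x + 3)
Cancel the common factors (x - 6), (x - 4).

(x**2 - 4)/(x + 3)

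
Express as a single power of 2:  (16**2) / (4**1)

16**2 = 2**8; 4**1 = 2**2
Combine exponents: 2**6

2**6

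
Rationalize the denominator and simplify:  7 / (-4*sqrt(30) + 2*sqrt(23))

(-14*sqrt(30) - 7*sqrt(23))/194

Multiply numerator and denominator by 2*sqrt(23) + 4*sqrt(30).
Denominator becomes -388; numerator becomes 14*sqrt(23) + 28*sqrt(30).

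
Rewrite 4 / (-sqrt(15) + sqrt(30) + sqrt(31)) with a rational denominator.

(-46*sqrt(15) + 14*sqrt(31) + 16*sqrt(30) + 30*sqrt(62))/401

Group as (sqrt(30) + sqrt(31)) - sqrt(15); multiply by (sqrt(30) + sqrt(31)) + sqrt(15), then rationalise the remaining surd.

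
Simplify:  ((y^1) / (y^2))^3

y^(-3)

Inside the bracket: (y^-1)
Raise to the power 3: (y^-3)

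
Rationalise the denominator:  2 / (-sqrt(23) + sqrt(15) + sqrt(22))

Group as (sqrt(15) + sqrt(22)) - sqrt(23); multiply by (sqrt(15) + sqrt(22)) + sqrt(23), then rationalise the remaining surd.

(-7*sqrt(23) + 8*sqrt(22) + 15*sqrt(15) + sqrt(7590))/281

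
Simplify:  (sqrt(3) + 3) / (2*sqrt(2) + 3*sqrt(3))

(-6*sqrt(2) - 2*sqrt(6) + 9 + 9*sqrt(3))/19

Multiply numerator and denominator by -2*sqrt(2) + 3*sqrt(3).
Denominator becomes 19; numerator becomes -6*sqrt(2) - 2*sqrt(6) + 9 + 9*sqrt(3).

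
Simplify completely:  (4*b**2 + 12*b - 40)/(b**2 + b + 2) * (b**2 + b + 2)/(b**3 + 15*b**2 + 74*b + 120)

(4*b - 8)/(b**2 + 10*b + 24)

Factor: 4*b**2 + 12*b - 40 = 4*(b + 5)*(b - 2);  b**3 + 15*b**2 + 74*b + 120 = (b + 4)*(b + 6)*(b + 5)
Cancel the common factors (b**2 + b + 2), (b + 5).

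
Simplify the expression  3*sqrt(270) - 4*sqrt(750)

-11*sqrt(30)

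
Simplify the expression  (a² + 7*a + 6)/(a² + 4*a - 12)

Factor: a² + 7*a + 6 = (a + 1)·(a + 6);  a² + 4*a - 12 = (a + 6)·(a - 2)
Cancel the common factor (a + 6).

(a + 1)/(a - 2)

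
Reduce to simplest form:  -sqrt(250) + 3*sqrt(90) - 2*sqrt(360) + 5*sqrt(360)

sqrt(250) = 5*sqrt(10); 3*sqrt(90) = 9*sqrt(10); 2*sqrt(360) = 12*sqrt(10); 5*sqrt(360) = 30*sqrt(10)
Combine: (-5 + 9 - 12 + 30)·sqrt(10) = 22*sqrt(10)

22*sqrt(10)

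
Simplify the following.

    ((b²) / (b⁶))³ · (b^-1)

Inside the bracket: (b^-4)
Raise to the power 3: (b^-12)
Multiply by (b^-1): add exponents.

b^(-13)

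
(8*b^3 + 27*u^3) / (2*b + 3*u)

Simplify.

4*b^2 - 6*b*u + 9*u^2

Factor as (a+b)(a^2-ab+b^2) with a=(2*b), b=(3*u).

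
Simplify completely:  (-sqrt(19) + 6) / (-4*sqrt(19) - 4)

(-7*sqrt(19) + 25)/72

Multiply numerator and denominator by -4 + 4*sqrt(19).
Denominator becomes -288; numerator becomes -100 + 28*sqrt(19).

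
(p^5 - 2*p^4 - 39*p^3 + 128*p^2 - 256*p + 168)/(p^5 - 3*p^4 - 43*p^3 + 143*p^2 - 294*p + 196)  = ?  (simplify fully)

(p - 6)/(p - 7)

Factor: p^5 - 2*p^4 - 39*p^3 + 128*p^2 - 256*p + 168 = (p - 1)*(p^2 - 2*p + 4)*(p - 6)*(p + 7);  p^5 - 3*p^4 - 43*p^3 + 143*p^2 - 294*p + 196 = (p^2 - 2*p + 4)*(p - 1)*(p - 7)*(p + 7)
Cancel the common factors (p^2 - 2*p + 4), (p - 1), (p + 7).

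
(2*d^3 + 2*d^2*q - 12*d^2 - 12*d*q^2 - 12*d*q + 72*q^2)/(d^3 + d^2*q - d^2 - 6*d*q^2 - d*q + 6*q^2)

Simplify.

(2*d - 12)/(d - 1)

Factor: 2*d^3 + 2*d^2*q - 12*d^2 - 12*d*q^2 - 12*d*q + 72*q^2 = 2*(d - 6)*(d + 3*q)*(d - 2*q);  d^3 + d^2*q - d^2 - 6*d*q^2 - d*q + 6*q^2 = (d - 1)*(d - 2*q)*(d + 3*q)
Cancel the common factors (d - 2*q), (d + 3*q).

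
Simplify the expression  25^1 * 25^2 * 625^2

5^14

25^1 = 5^2; 25^2 = 5^4; 625^2 = 5^8
Combine exponents: 5^14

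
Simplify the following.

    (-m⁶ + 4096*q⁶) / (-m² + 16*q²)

m⁴ + 16*m²*q² + 256*q⁴

-m⁶ + 4096*q⁶ factors as (-m + 4*q)*(m + 4*q)*(m² - 4*m*q + 16*q²)*(m² + 4*m*q + 16*q²).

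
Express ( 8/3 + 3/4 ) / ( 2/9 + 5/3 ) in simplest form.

123/68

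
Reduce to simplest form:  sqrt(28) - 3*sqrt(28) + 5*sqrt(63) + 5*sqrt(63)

sqrt(28) = 2*sqrt(7); 3*sqrt(28) = 6*sqrt(7); 5*sqrt(63) = 15*sqrt(7); 5*sqrt(63) = 15*sqrt(7)
Combine: (2 - 6 + 15 + 15)·sqrt(7) = 26*sqrt(7)

26*sqrt(7)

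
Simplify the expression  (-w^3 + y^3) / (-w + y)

w^2 + w*y + y^2

Factor as (a-b)(a^2+ab+b^2) with a=y, b=w.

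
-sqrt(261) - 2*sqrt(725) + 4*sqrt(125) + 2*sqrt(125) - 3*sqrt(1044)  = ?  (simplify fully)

-31*sqrt(29) + 30*sqrt(5)

sqrt(261) = 3*sqrt(29); 2*sqrt(725) = 10*sqrt(29); 4*sqrt(125) = 20*sqrt(5); 2*sqrt(125) = 10*sqrt(5); 3*sqrt(1044) = 18*sqrt(29)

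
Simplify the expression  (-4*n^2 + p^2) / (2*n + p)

-2*n + p

Difference of squares: factor out (2*n + p).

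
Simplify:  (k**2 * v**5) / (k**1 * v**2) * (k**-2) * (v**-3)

1/k

Quotient: k**1 * v**3
Multiply by (k**-2) * (v**-3): add exponents.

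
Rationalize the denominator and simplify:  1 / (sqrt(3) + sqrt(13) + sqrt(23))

(-2*sqrt(897) - 7*sqrt(23) + 13*sqrt(13) + 33*sqrt(3))/107

Group as (sqrt(13) + sqrt(23)) + sqrt(3); multiply by (sqrt(13) + sqrt(23)) - sqrt(3), then rationalise the remaining surd.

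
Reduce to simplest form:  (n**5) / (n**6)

Quotient: (n**-1)

1/n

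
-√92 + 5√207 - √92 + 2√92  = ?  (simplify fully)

15*√23

√92 = 2*√23; 5√207 = 15*√23; √92 = 2*√23; 2√92 = 4*√23
Combine: (-2 + 15 - 2 + 4)·√23 = 15*√23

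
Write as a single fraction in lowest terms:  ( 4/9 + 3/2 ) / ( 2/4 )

Numerator: 4/9 + 3/2 = 35/18
Denominator: 2/4 = 1/2
Divide: (35/18) · (2) = 35/9

35/9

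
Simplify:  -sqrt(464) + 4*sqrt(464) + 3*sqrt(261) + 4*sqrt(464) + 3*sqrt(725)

52*sqrt(29)

sqrt(464) = 4*sqrt(29); 4*sqrt(464) = 16*sqrt(29); 3*sqrt(261) = 9*sqrt(29); 4*sqrt(464) = 16*sqrt(29); 3*sqrt(725) = 15*sqrt(29)
Combine: (-4 + 16 + 9 + 16 + 15)·sqrt(29) = 52*sqrt(29)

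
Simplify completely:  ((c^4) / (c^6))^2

Inside the bracket: (c^-2)
Raise to the power 2: (c^-4)

c^(-4)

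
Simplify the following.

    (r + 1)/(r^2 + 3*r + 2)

Factor: r^2 + 3*r + 2 = (r + 1)*(r + 2)
Cancel the common factor (r + 1).

1/(r + 2)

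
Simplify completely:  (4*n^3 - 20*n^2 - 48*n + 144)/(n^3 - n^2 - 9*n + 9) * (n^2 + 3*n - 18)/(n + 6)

(4*n^2 - 32*n + 48)/(n - 1)

Factor: 4*n^3 - 20*n^2 - 48*n + 144 = 4*(n - 6)*(n - 2)*(n + 3);  n^3 - n^2 - 9*n + 9 = (n + 3)*(n - 3)*(n - 1);  n^2 + 3*n - 18 = (n + 6)*(n - 3)
Cancel the common factors (n + 3), (n - 3), (n + 6).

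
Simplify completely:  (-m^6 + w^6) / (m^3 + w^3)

-m^6 + w^6 factors as (-m + w)*(m + w)*(m^2 - m*w + w^2)*(m^2 + m*w + w^2).

-m^3 + w^3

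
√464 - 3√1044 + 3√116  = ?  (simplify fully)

-8*√29

√464 = 4*√29; 3√1044 = 18*√29; 3√116 = 6*√29
Combine: (4 - 18 + 6)·√29 = -8*√29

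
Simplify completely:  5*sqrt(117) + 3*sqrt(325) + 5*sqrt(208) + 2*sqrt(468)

62*sqrt(13)

5*sqrt(117) = 15*sqrt(13); 3*sqrt(325) = 15*sqrt(13); 5*sqrt(208) = 20*sqrt(13); 2*sqrt(468) = 12*sqrt(13)
Combine: (15 + 15 + 20 + 12)·sqrt(13) = 62*sqrt(13)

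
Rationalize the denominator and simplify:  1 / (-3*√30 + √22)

Multiply numerator and denominator by √22 + 3*√30.
Denominator becomes -248; numerator becomes √22 + 3*√30.

(-3*√30 - √22)/248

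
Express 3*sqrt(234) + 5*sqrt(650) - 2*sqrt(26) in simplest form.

32*sqrt(26)

3*sqrt(234) = 9*sqrt(26); 5*sqrt(650) = 25*sqrt(26); 2*sqrt(26) = 2*sqrt(26)
Combine: (9 + 25 - 2)·sqrt(26) = 32*sqrt(26)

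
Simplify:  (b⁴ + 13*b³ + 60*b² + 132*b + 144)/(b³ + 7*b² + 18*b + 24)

Factor: b⁴ + 13*b³ + 60*b² + 132*b + 144 = (b + 6)·(b + 4)·(b² + 3*b + 6);  b³ + 7*b² + 18*b + 24 = (b + 4)·(b² + 3*b + 6)
Cancel the common factors (b² + 3*b + 6), (b + 4).

b + 6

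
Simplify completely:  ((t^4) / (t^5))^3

Inside the bracket: (t^-1)
Raise to the power 3: (t^-3)

t^(-3)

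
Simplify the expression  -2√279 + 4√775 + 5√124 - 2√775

2√279 = 6*√31; 4√775 = 20*√31; 5√124 = 10*√31; 2√775 = 10*√31
Combine: (-6 + 20 + 10 - 10)·√31 = 14*√31

14*√31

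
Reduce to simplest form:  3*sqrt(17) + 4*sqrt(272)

19*sqrt(17)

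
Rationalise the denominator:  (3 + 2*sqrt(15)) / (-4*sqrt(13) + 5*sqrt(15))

(12*sqrt(13) + 15*sqrt(15) + 8*sqrt(195) + 150)/167

Multiply numerator and denominator by 4*sqrt(13) + 5*sqrt(15).
Denominator becomes 167; numerator becomes 12*sqrt(13) + 15*sqrt(15) + 8*sqrt(195) + 150.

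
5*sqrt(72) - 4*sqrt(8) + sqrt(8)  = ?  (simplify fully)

24*sqrt(2)

5*sqrt(72) = 30*sqrt(2); 4*sqrt(8) = 8*sqrt(2); sqrt(8) = 2*sqrt(2)
Combine: (30 - 8 + 2)·sqrt(2) = 24*sqrt(2)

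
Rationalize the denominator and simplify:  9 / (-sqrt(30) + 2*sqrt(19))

Multiply numerator and denominator by sqrt(30) + 2*sqrt(19).
Denominator becomes 46; numerator becomes 9*sqrt(30) + 18*sqrt(19).

(9*sqrt(30) + 18*sqrt(19))/46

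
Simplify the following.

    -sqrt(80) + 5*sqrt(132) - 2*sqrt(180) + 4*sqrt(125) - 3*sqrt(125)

sqrt(80) = 4*sqrt(5); 5*sqrt(132) = 10*sqrt(33); 2*sqrt(180) = 12*sqrt(5); 4*sqrt(125) = 20*sqrt(5); 3*sqrt(125) = 15*sqrt(5)

-11*sqrt(5) + 10*sqrt(33)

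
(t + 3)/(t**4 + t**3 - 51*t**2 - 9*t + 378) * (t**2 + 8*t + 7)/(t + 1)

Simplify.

Factor: t**4 + t**3 - 51*t**2 - 9*t + 378 = (t - 6)*(t + 7)*(t + 3)*(t - 3);  t**2 + 8*t + 7 = (t + 1)*(t + 7)
Cancel the common factors (t + 3), (t + 1), (t + 7).

1/(t**2 - 9*t + 18)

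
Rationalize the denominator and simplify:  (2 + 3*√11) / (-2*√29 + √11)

(-6*√319 - 33 - 4*√29 - 2*√11)/105

Multiply numerator and denominator by √11 + 2*√29.
Denominator becomes -105; numerator becomes 2*√11 + 4*√29 + 33 + 6*√319.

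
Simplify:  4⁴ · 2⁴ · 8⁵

2^27

4⁴ = 2^8; 2⁴ = 2^4; 8⁵ = 2^15
Combine exponents: 2^27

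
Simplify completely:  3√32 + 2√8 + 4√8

24*√2

3√32 = 12*√2; 2√8 = 4*√2; 4√8 = 8*√2
Combine: (12 + 4 + 8)·√2 = 24*√2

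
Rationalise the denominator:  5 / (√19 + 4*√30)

Multiply numerator and denominator by -√19 + 4*√30.
Denominator becomes 461; numerator becomes -5*√19 + 20*√30.

(-5*√19 + 20*√30)/461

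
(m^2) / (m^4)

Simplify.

Quotient: (m^-2)

m^(-2)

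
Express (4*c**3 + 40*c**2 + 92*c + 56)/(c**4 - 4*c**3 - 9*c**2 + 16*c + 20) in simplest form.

(4*c + 28)/(c**2 - 7*c + 10)

Factor: 4*c**3 + 40*c**2 + 92*c + 56 = 4*(c + 1)*(c + 2)*(c + 7);  c**4 - 4*c**3 - 9*c**2 + 16*c + 20 = (c + 1)*(c - 2)*(c - 5)*(c + 2)
Cancel the common factors (c + 2), (c + 1).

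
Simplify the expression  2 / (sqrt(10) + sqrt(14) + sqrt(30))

Group as (sqrt(10) + sqrt(30)) + sqrt(14); multiply by (sqrt(10) + sqrt(30)) - sqrt(14), then rationalise the remaining surd.

(-10*sqrt(42) - 3*sqrt(30) + 13*sqrt(14) + 17*sqrt(10))/131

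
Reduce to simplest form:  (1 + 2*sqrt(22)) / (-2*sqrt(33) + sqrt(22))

(-44*sqrt(6) - 44 - 2*sqrt(33) - sqrt(22))/110

Multiply numerator and denominator by sqrt(22) + 2*sqrt(33).
Denominator becomes -110; numerator becomes sqrt(22) + 2*sqrt(33) + 44 + 44*sqrt(6).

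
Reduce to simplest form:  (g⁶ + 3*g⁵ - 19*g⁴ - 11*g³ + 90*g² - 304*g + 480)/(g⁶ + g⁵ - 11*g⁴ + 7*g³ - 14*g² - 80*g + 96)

Factor: g⁶ + 3*g⁵ - 19*g⁴ - 11*g³ + 90*g² - 304*g + 480 = (g - 2)·(g + 5)·(g - 3)·(g + 4)·(g² - g + 4);  g⁶ + g⁵ - 11*g⁴ + 7*g³ - 14*g² - 80*g + 96 = (g - 3)·(g + 2)·(g + 4)·(g - 1)·(g² - g + 4)
Cancel the common factors (g² - g + 4), (g - 3), (g + 4).

(g² + 3*g - 10)/(g² + g - 2)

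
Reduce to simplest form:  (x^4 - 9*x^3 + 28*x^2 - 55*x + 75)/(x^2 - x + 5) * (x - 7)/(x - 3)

x^2 - 12*x + 35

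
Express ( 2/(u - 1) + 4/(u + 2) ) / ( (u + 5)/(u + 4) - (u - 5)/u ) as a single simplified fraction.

Numerator: 2/(u - 1) + 4/(u + 2) = 6*u/(u^2 + u - 2)
Denominator: (u + 5)/(u + 4) - (u - 5)/u = (6*u + 20)/(u^2 + 4*u)
Divide: (6*u/(u^2 + u - 2)) · ((u^2 + 4*u)/(6*u + 20)) = (3*u^3 + 12*u^2)/(3*u^3 + 13*u^2 + 4*u - 20)

(3*u^3 + 12*u^2)/(3*u^3 + 13*u^2 + 4*u - 20)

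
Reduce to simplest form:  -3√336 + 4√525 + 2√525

3√336 = 12*√21; 4√525 = 20*√21; 2√525 = 10*√21
Combine: (-12 + 20 + 10)·√21 = 18*√21

18*√21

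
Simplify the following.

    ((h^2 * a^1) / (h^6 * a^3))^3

Inside the bracket: (h^-4) * (a^-2)
Raise to the power 3: (h^-12) * (a^-6)

1/(a^6*h^12)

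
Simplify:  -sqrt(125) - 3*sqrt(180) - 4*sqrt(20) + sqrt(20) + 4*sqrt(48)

sqrt(125) = 5*sqrt(5); 3*sqrt(180) = 18*sqrt(5); 4*sqrt(20) = 8*sqrt(5); sqrt(20) = 2*sqrt(5); 4*sqrt(48) = 16*sqrt(3)

-29*sqrt(5) + 16*sqrt(3)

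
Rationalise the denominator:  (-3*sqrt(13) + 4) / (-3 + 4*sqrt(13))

(-144 + 7*sqrt(13))/199

Multiply numerator and denominator by -4*sqrt(13) - 3.
Denominator becomes -199; numerator becomes -7*sqrt(13) + 144.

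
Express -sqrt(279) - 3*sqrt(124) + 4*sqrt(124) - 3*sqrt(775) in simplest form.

sqrt(279) = 3*sqrt(31); 3*sqrt(124) = 6*sqrt(31); 4*sqrt(124) = 8*sqrt(31); 3*sqrt(775) = 15*sqrt(31)
Combine: (-3 - 6 + 8 - 15)·sqrt(31) = -16*sqrt(31)

-16*sqrt(31)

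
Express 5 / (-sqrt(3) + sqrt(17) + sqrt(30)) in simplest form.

(-110*sqrt(3) - 25*sqrt(30) + 40*sqrt(17) + 15*sqrt(170))/52

Group as (sqrt(17) + sqrt(30)) - sqrt(3); multiply by (sqrt(17) + sqrt(30)) + sqrt(3), then rationalise the remaining surd.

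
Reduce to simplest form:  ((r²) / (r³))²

r^(-2)

Inside the bracket: (r^-1)
Raise to the power 2: (r^-2)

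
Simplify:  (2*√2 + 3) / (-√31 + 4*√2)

Multiply numerator and denominator by √31 + 4*√2.
Denominator becomes 1; numerator becomes 2*√62 + 16 + 3*√31 + 12*√2.

2*√62 + 16 + 3*√31 + 12*√2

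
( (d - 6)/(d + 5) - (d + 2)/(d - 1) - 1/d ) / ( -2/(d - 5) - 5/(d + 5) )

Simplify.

Numerator: (d - 6)/(d + 5) - (d + 2)/(d - 1) - 1/d = (-15*d² - 8*d + 5)/(d³ + 4*d² - 5*d)
Denominator: -2/(d - 5) - 5/(d + 5) = (-7*d + 15)/(d² - 25)
Divide: ((-15*d² - 8*d + 5)/(d³ + 4*d² - 5*d)) · ((d² - 25)/(-7*d + 15)) = (15*d³ - 67*d² - 45*d + 25)/(7*d³ - 22*d² + 15*d)

(15*d³ - 67*d² - 45*d + 25)/(7*d³ - 22*d² + 15*d)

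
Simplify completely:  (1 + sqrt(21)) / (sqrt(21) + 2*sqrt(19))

(-21 - sqrt(21) + 2*sqrt(19) + 2*sqrt(399))/55

Multiply numerator and denominator by -2*sqrt(19) + sqrt(21).
Denominator becomes -55; numerator becomes -2*sqrt(399) - 2*sqrt(19) + sqrt(21) + 21.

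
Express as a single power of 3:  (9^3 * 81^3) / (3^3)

3^15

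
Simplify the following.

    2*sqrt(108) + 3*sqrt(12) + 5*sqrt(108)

48*sqrt(3)

2*sqrt(108) = 12*sqrt(3); 3*sqrt(12) = 6*sqrt(3); 5*sqrt(108) = 30*sqrt(3)
Combine: (12 + 6 + 30)·sqrt(3) = 48*sqrt(3)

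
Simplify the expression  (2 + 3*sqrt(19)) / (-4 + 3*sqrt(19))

Multiply numerator and denominator by -3*sqrt(19) - 4.
Denominator becomes -155; numerator becomes -179 - 18*sqrt(19).

(18*sqrt(19) + 179)/155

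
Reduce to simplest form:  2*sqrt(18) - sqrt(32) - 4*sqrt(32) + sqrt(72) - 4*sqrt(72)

2*sqrt(18) = 6*sqrt(2); sqrt(32) = 4*sqrt(2); 4*sqrt(32) = 16*sqrt(2); sqrt(72) = 6*sqrt(2); 4*sqrt(72) = 24*sqrt(2)
Combine: (6 - 4 - 16 + 6 - 24)·sqrt(2) = -32*sqrt(2)

-32*sqrt(2)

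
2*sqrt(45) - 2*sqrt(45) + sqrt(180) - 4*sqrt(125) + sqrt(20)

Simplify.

-12*sqrt(5)

2*sqrt(45) = 6*sqrt(5); 2*sqrt(45) = 6*sqrt(5); sqrt(180) = 6*sqrt(5); 4*sqrt(125) = 20*sqrt(5); sqrt(20) = 2*sqrt(5)
Combine: (6 - 6 + 6 - 20 + 2)·sqrt(5) = -12*sqrt(5)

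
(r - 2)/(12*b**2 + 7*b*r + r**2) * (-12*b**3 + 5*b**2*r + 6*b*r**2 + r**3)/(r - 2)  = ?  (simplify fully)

-b + r

Factor: 12*b**2 + 7*b*r + r**2 = (4*b + r)*(3*b + r);  -12*b**3 + 5*b**2*r + 6*b*r**2 + r**3 = (-b + r)*(3*b + r)*(4*b + r)
Cancel the common factors (r - 2), (3*b + r), (4*b + r).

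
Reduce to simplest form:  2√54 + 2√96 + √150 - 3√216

√6

2√54 = 6*√6; 2√96 = 8*√6; √150 = 5*√6; 3√216 = 18*√6
Combine: (6 + 8 + 5 - 18)·√6 = √6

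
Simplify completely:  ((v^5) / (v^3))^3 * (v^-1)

v^5

Inside the bracket: v^2
Raise to the power 3: v^6
Multiply by (v^-1): add exponents.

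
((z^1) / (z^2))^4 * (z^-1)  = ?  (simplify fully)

Inside the bracket: (z^-1)
Raise to the power 4: (z^-4)
Multiply by (z^-1): add exponents.

z^(-5)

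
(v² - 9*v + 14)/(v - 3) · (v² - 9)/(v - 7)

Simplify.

v² + v - 6

Factor: v² - 9*v + 14 = (v - 7)·(v - 2);  v² - 9 = (v + 3)·(v - 3)
Cancel the common factors (v - 3), (v - 7).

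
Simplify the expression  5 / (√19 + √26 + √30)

(-20*√3705 + 75*√30 + 115*√26 + 185*√19)/1751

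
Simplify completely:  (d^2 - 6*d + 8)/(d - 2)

d - 4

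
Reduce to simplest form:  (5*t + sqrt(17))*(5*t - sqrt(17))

25*t^2 - 17

Product of conjugates: (P+Q)(P-Q) = P^2 - Q^2.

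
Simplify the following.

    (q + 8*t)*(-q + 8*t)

-q^2 + 64*t^2

Difference of squares with P = 8*t, Q = q.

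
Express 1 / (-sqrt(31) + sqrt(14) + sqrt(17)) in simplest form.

Group as (sqrt(14) + sqrt(17)) - sqrt(31); multiply by (sqrt(14) + sqrt(17)) + sqrt(31), then rationalise the remaining surd.

(14*sqrt(17) + 17*sqrt(14) + sqrt(7378))/476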